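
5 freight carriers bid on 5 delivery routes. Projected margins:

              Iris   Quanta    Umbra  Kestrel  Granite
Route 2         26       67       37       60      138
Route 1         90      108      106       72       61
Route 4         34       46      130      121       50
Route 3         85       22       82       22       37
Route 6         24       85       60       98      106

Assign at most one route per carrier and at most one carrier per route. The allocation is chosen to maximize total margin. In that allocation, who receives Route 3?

Treat this as an assignment problem: match each carrier to one route.
Optimal: Iris→Route 3 ($85k), Quanta→Route 1 ($108k), Umbra→Route 4 ($130k), Kestrel→Route 6 ($98k), Granite→Route 2 ($138k) — total 85+108+130+98+138 = $559k.
Row-greedy (each carrier in turn takes its best remaining route) gives $402k, worse by 157.
No other one-to-one assignment exceeds $559k.
Iris's own top route is Route 1 ($90k), but forcing Iris→Route 1 and reassigning the rest optimally gives only $516k — worse by 43.

Iris receives Route 3.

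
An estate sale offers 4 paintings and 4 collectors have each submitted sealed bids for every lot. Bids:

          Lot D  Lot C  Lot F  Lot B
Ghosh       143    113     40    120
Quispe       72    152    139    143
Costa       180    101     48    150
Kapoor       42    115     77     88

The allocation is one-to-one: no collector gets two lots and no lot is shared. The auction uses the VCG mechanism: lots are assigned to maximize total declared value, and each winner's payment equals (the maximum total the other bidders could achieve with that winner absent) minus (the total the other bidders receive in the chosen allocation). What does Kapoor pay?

Efficient allocation: Ghosh→Lot B ($120), Quispe→Lot F ($139), Costa→Lot D ($180), Kapoor→Lot C ($115); total welfare W = $554.
Kapoor receives Lot C at value $115, so the others get W − 115 = $439.
Without Kapoor: best allocation of the remaining 3 bidders over all 4 lots is Ghosh→Lot B ($120), Quispe→Lot C ($152), Costa→Lot D ($180), total $452.
VCG payment = (others' best without Kapoor) − (others' welfare with Kapoor) = 452 − 439 = $13.

Kapoor pays $13.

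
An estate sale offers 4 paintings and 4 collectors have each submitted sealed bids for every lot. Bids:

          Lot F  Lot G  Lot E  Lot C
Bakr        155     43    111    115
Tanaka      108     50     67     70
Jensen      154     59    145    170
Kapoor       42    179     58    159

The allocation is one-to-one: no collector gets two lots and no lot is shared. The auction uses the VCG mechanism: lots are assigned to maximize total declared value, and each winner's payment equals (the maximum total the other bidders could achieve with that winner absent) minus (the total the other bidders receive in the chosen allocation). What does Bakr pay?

Efficient allocation: Bakr→Lot F ($155), Tanaka→Lot E ($67), Jensen→Lot C ($170), Kapoor→Lot G ($179); total welfare W = $571.
Bakr receives Lot F at value $155, so the others get W − 155 = $416.
Without Bakr: best allocation of the remaining 3 bidders over all 4 lots is Tanaka→Lot F ($108), Jensen→Lot C ($170), Kapoor→Lot G ($179), total $457.
VCG payment = (others' best without Bakr) − (others' welfare with Bakr) = 457 − 416 = $41.

Bakr pays $41.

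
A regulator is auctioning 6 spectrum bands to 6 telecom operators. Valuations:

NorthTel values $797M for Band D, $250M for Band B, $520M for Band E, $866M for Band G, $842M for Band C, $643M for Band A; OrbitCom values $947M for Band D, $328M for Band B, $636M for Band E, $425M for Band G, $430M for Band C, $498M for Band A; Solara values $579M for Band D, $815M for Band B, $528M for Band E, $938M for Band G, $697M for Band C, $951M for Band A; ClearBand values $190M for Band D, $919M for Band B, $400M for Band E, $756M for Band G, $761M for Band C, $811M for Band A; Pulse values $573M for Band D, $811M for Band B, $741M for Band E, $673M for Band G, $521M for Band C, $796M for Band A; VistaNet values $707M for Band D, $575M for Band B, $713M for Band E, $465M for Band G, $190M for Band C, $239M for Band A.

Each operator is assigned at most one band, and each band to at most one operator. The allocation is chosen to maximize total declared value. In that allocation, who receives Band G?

Treat this as an assignment problem: match each operator to one band.
Optimal: NorthTel→Band C ($842M), OrbitCom→Band D ($947M), Solara→Band G ($938M), ClearBand→Band B ($919M), Pulse→Band A ($796M), VistaNet→Band E ($713M) — total 842+947+938+919+796+713 = $5155M.
Column-greedy (each band in turn goes to its best remaining operator) gives $4626M, worse by 529.
Swapping Pulse↔OrbitCom (Pulse→Band D $573M, OrbitCom→Band A $498M) loses 672.
Every other assignment is strictly worse.
Solara's own top band is Band A ($951M), but forcing Solara→Band A and reassigning the rest optimally gives only $5049M — worse by 106.

Solara receives Band G.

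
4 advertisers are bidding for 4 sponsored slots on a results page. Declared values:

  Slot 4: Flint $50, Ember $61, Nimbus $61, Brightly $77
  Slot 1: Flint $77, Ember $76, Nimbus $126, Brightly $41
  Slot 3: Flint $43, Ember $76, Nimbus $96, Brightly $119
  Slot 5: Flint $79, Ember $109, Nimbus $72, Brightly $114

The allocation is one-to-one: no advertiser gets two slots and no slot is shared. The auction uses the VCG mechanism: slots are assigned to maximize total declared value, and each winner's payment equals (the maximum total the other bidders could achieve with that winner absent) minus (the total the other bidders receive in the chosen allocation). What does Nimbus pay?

Nimbus pays $27.

Efficient allocation: Flint→Slot 4 ($50), Ember→Slot 5 ($109), Nimbus→Slot 1 ($126), Brightly→Slot 3 ($119); total welfare W = $404.
Nimbus receives Slot 1 at value $126, so the others get W − 126 = $278.
Without Nimbus: best allocation of the remaining 3 bidders over all 4 slots is Flint→Slot 1 ($77), Ember→Slot 5 ($109), Brightly→Slot 3 ($119), total $305.
VCG payment = (others' best without Nimbus) − (others' welfare with Nimbus) = 305 − 278 = $27.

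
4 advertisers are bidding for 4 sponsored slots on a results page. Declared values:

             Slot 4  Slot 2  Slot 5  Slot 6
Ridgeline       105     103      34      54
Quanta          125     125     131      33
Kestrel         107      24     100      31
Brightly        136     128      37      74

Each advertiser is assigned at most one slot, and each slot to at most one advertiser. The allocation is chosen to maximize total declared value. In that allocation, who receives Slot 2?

This is the linear assignment problem.
Optimal: Ridgeline→Slot 6 ($54), Quanta→Slot 5 ($131), Kestrel→Slot 4 ($107), Brightly→Slot 2 ($128) — total 54+131+107+128 = $420.
Max-entry greedy (repeatedly take the single best remaining cell) gives $401, worse by 19.
Next-best assignment: Ridgeline→Slot 2, Quanta→Slot 5, Kestrel→Slot 4, Brightly→Slot 6 = $415.
Swapping Brightly↔Quanta (Brightly→Slot 5 $37, Quanta→Slot 2 $125) loses 97.
Brightly's own top slot is Slot 4 ($136), but forcing Brightly→Slot 4 and reassigning the rest optimally gives only $415 — worse by 5.

Brightly receives Slot 2.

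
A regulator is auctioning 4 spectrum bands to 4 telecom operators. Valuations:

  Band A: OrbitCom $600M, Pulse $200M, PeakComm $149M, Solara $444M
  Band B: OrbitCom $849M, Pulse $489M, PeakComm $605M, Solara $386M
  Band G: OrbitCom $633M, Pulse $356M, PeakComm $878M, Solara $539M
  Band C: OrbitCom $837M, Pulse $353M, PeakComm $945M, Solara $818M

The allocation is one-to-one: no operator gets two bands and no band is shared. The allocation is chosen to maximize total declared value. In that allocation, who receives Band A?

OrbitCom receives Band A.

This is the linear assignment problem.
Optimal: OrbitCom→Band A ($600M), Pulse→Band B ($489M), PeakComm→Band G ($878M), Solara→Band C ($818M) — total 600+489+878+818 = $2785M.
Max-entry greedy (repeatedly take the single best remaining cell) gives $2533M, worse by 252.
Next-best assignment: OrbitCom→Band B, Pulse→Band A, PeakComm→Band G, Solara→Band C = $2745M.
Swapping Solara↔Pulse (Solara→Band B $386M, Pulse→Band C $353M) loses 568.
Every other assignment is strictly worse.
OrbitCom's own top band is Band B ($849M), but forcing OrbitCom→Band B and reassigning the rest optimally gives only $2745M — worse by 40.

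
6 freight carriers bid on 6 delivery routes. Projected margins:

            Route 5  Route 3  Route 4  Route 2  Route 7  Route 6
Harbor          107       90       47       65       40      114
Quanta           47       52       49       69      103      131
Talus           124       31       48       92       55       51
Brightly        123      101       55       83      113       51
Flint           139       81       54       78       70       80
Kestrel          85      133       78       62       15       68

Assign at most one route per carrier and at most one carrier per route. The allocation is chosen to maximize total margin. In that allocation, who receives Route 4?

Harbor receives Route 4.

Optimal: Harbor→Route 4 ($47k), Quanta→Route 6 ($131k), Talus→Route 2 ($92k), Brightly→Route 7 ($113k), Flint→Route 5 ($139k), Kestrel→Route 3 ($133k) — total 47+131+92+113+139+133 = $655k.
Column-greedy (each route in turn goes to its best remaining carrier) gives $636k, worse by 19.
Next-best assignment: Harbor→Route 3, Quanta→Route 6, Talus→Route 2, Brightly→Route 7, Flint→Route 5, Kestrel→Route 4 = $643k.
Swapping Flint↔Harbor (Flint→Route 4 $54k, Harbor→Route 5 $107k) loses 25.
No other one-to-one assignment exceeds $655k.
Harbor's own top route is Route 6 ($114k), but forcing Harbor→Route 6 and reassigning the rest optimally gives only $640k — worse by 15.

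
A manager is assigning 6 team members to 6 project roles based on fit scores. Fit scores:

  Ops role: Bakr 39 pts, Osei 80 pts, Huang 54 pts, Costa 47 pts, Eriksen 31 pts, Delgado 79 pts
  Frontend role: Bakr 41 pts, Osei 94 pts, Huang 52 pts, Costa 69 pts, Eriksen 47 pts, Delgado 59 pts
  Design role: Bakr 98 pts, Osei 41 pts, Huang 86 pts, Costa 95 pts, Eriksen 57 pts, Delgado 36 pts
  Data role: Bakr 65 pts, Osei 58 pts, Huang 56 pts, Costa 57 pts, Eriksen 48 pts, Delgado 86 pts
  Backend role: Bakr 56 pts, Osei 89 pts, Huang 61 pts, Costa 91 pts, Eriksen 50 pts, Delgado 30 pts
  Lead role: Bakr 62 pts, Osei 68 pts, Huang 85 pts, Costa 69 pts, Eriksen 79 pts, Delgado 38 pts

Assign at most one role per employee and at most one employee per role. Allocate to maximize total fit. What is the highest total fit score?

Optimal: Bakr→Design role (98 pts), Osei→Frontend role (94 pts), Huang→Ops role (54 pts), Costa→Backend role (91 pts), Eriksen→Lead role (79 pts), Delgado→Data role (86 pts) — total 98+94+54+91+79+86 = 502 pts.
Max-entry greedy (repeatedly take the single best remaining cell) gives 485 pts, worse by 17.
Next-best assignment: Bakr→Design role, Osei→Frontend role, Huang→Data role, Costa→Backend role, Eriksen→Lead role, Delgado→Ops role = 497 pts.

Maximum total: 502 pts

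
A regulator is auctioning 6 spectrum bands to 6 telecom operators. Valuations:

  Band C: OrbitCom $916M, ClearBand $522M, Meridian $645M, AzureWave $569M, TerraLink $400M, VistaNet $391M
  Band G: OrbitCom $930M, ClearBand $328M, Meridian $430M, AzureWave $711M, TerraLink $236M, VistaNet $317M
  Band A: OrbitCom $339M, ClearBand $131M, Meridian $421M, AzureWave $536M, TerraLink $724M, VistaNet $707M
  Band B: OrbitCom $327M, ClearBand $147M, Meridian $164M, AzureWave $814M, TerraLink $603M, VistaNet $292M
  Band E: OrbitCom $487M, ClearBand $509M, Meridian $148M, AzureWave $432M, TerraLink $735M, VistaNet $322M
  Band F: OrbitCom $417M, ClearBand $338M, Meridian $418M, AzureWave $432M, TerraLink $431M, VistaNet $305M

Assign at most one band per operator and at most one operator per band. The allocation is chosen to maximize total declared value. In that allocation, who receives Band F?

This is a one-to-one assignment (maximum-weight bipartite matching).
Optimal: OrbitCom→Band G ($930M), ClearBand→Band F ($338M), Meridian→Band C ($645M), AzureWave→Band B ($814M), TerraLink→Band E ($735M), VistaNet→Band A ($707M) — total 930+338+645+814+735+707 = $4169M.
Row-greedy (each operator in turn takes its best remaining band) gives $3727M, worse by 442.
ClearBand's own top band is Band C ($522M), but forcing ClearBand→Band C and reassigning the rest optimally gives only $4126M — worse by 43.

ClearBand receives Band F.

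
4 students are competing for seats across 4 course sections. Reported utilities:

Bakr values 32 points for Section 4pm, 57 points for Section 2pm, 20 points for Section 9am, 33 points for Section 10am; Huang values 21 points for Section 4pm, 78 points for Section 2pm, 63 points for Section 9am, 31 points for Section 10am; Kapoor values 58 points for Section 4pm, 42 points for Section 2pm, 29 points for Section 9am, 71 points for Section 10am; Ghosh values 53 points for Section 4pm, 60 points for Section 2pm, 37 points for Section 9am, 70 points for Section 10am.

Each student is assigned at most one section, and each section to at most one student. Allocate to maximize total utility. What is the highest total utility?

Max total: 248 points

Optimal: Bakr→Section 2pm (57 points), Huang→Section 9am (63 points), Kapoor→Section 4pm (58 points), Ghosh→Section 10am (70 points) — total 57+63+58+70 = 248 points.
Column-greedy (each section in turn goes to its best remaining student) gives 206 points, worse by 42.
Checked against all permutations: 248 points is optimal.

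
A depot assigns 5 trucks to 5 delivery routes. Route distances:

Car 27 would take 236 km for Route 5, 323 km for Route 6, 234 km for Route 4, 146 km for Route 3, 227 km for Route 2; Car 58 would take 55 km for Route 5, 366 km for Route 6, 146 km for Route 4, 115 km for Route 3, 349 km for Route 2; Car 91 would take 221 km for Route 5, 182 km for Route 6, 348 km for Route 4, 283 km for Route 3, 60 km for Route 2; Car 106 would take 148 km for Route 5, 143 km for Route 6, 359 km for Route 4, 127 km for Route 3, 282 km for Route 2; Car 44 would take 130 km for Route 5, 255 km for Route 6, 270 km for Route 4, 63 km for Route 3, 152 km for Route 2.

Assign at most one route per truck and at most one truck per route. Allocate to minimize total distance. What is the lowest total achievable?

Minimum total: 555 km

This is the linear assignment problem.
Optimal: Car 27→Route 4 (234 km), Car 58→Route 5 (55 km), Car 91→Route 2 (60 km), Car 106→Route 6 (143 km), Car 44→Route 3 (63 km) — total 234+55+60+143+63 = 555 km.
Row-greedy (each truck in turn takes its cheapest remaining route) gives 674 km, worse by 119.
Swapping Car 44↔Car 27 (Car 44→Route 4 270 km, Car 27→Route 3 146 km) adds 119.
No other one-to-one assignment undercuts 555 km.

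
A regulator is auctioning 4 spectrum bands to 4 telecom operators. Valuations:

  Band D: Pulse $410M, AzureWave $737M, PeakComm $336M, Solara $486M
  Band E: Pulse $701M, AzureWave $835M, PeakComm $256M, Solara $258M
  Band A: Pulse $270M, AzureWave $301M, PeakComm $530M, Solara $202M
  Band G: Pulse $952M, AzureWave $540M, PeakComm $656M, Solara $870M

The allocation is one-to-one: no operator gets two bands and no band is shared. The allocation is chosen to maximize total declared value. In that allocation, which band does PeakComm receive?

PeakComm receives Band A.

This is a one-to-one assignment (maximum-weight bipartite matching).
Optimal: Pulse→Band E ($701M), AzureWave→Band D ($737M), PeakComm→Band A ($530M), Solara→Band G ($870M) — total 701+737+530+870 = $2838M.
Max-entry greedy (repeatedly take the single best remaining cell) gives $2803M, worse by 35.
Swapping Solara↔Pulse (Solara→Band E $258M, Pulse→Band G $952M) loses 361.
Every other assignment is strictly worse.
PeakComm's own top band is Band G ($656M), but forcing PeakComm→Band G and reassigning the rest optimally gives only $2296M — worse by 542.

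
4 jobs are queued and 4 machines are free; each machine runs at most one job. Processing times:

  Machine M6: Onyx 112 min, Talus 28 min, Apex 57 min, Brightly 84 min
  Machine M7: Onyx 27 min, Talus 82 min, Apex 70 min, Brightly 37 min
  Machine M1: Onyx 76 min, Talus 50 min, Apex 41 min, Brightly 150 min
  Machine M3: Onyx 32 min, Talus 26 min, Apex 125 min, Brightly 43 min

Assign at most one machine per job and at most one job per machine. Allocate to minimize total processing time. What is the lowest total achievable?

Treat this as an assignment problem: match each job to one machine.
Optimal: Onyx→Machine M3 (32 min), Talus→Machine M6 (28 min), Apex→Machine M1 (41 min), Brightly→Machine M7 (37 min) — total 32+28+41+37 = 138 min.
Min-entry greedy (repeatedly take the single cheapest remaining cell) gives 178 min, worse by 40.
Next-best assignment: Onyx→Machine M7, Talus→Machine M6, Apex→Machine M1, Brightly→Machine M3 = 139 min.
Swapping Onyx↔Apex (Onyx→Machine M1 76 min, Apex→Machine M3 125 min) adds 128.

Minimum total: 138 min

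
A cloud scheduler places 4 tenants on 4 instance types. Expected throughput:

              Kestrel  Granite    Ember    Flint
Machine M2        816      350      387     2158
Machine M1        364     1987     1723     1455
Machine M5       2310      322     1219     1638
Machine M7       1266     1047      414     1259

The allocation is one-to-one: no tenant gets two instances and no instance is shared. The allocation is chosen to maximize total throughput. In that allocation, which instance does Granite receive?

Granite receives Machine M7.

Treat this as an assignment problem: match each tenant to one instance.
Optimal: Kestrel→Machine M5 (2310 ops/s), Granite→Machine M7 (1047 ops/s), Ember→Machine M1 (1723 ops/s), Flint→Machine M2 (2158 ops/s) — total 2310+1047+1723+2158 = 7238 ops/s.
Column-greedy (each instance in turn goes to its best remaining tenant) gives 6869 ops/s, worse by 369.
Granite's own top instance is Machine M1 (1987 ops/s), but forcing Granite→Machine M1 and reassigning the rest optimally gives only 6869 ops/s — worse by 369.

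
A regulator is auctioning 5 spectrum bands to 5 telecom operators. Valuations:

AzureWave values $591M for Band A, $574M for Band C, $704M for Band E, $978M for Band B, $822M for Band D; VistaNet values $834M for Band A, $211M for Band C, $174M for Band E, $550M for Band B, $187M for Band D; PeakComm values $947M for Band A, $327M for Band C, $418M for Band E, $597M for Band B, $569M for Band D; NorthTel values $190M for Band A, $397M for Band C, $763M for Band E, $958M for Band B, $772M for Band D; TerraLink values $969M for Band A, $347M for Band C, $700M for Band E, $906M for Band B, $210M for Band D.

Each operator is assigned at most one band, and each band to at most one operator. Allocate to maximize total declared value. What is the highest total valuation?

Optimal: AzureWave→Band D ($822M), VistaNet→Band A ($834M), PeakComm→Band C ($327M), NorthTel→Band E ($763M), TerraLink→Band B ($906M) — total 822+834+327+763+906 = $3652M.
Row-greedy (each operator in turn takes its best remaining band) gives $3491M, worse by 161.
Swapping AzureWave↔TerraLink (AzureWave→Band B $978M, TerraLink→Band D $210M) loses 540.
Every other assignment is strictly worse.

Max total: $3652M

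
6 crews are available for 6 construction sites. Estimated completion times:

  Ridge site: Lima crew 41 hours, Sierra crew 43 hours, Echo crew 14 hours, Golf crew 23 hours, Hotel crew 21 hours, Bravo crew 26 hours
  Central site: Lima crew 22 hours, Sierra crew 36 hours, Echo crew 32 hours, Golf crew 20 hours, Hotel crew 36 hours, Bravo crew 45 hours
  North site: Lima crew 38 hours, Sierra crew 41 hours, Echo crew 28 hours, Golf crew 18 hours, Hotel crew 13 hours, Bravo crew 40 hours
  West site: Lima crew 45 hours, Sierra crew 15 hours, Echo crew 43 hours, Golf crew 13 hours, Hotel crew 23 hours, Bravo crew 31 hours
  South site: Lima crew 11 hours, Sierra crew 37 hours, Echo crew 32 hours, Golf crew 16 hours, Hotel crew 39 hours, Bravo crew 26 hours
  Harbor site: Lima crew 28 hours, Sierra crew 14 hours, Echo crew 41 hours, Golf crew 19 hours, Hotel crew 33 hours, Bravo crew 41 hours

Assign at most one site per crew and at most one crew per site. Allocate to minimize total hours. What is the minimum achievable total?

Optimal: Lima crew→Central site (22 hours), Sierra crew→Harbor site (14 hours), Echo crew→Ridge site (14 hours), Golf crew→West site (13 hours), Hotel crew→North site (13 hours), Bravo crew→South site (26 hours) — total 22+14+14+13+13+26 = 102 hours.
Min-entry greedy (repeatedly take the single cheapest remaining cell) gives 110 hours, worse by 8.
Next-best assignment: Lima crew→South site, Sierra crew→Harbor site, Echo crew→Ridge site, Golf crew→Central site, Hotel crew→North site, Bravo crew→West site = 103 hours.
Swapping Lima crew↔Bravo crew (Lima crew→South site 11 hours, Bravo crew→Central site 45 hours) adds 8.

Minimum total: 102 hours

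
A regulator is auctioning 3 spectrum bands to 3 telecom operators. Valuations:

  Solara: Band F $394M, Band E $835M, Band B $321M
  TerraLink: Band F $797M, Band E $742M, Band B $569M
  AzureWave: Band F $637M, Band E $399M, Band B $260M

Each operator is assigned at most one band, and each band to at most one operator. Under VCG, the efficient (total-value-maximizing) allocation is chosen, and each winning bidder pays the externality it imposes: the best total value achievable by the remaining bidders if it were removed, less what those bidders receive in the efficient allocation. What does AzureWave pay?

AzureWave pays $228M.

Efficient allocation: Solara→Band E ($835M), TerraLink→Band B ($569M), AzureWave→Band F ($637M); total welfare W = $2041M.
AzureWave receives Band F at value $637M, so the others get W − 637 = $1404M.
Without AzureWave: best allocation of the remaining 2 bidders over all 3 bands is Solara→Band E ($835M), TerraLink→Band F ($797M), total $1632M.
VCG payment = (others' best without AzureWave) − (others' welfare with AzureWave) = 1632 − 1404 = $228M.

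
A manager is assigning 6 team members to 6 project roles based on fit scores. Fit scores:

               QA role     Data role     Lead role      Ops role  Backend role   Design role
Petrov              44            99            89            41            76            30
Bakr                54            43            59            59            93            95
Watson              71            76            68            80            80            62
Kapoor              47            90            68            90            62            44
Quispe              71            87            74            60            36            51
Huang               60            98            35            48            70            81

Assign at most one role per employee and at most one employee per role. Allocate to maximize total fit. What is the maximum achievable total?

This is the linear assignment problem.
Optimal: Petrov→Lead role (89 pts), Bakr→Design role (95 pts), Watson→Backend role (80 pts), Kapoor→Ops role (90 pts), Quispe→QA role (71 pts), Huang→Data role (98 pts) — total 89+95+80+90+71+98 = 523 pts.
Swapping Bakr↔Kapoor (Bakr→Ops role 59 pts, Kapoor→Design role 44 pts) loses 82.
No other one-to-one assignment exceeds 523 pts.

Maximum total: 523 pts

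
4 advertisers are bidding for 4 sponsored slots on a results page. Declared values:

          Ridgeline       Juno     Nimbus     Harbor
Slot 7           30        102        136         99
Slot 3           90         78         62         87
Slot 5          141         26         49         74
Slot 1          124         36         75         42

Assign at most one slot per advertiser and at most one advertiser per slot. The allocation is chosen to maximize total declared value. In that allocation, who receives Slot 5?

This is a one-to-one assignment (maximum-weight bipartite matching).
Optimal: Ridgeline→Slot 1 ($124), Juno→Slot 3 ($78), Nimbus→Slot 7 ($136), Harbor→Slot 5 ($74) — total 124+78+136+74 = $412.
Next-best assignment: Ridgeline→Slot 5, Juno→Slot 7, Nimbus→Slot 1, Harbor→Slot 3 = $405.
No other one-to-one assignment exceeds $412.
Harbor's own top slot is Slot 7 ($99), but forcing Harbor→Slot 7 and reassigning the rest optimally gives only $393 — worse by 19.

Harbor receives Slot 5.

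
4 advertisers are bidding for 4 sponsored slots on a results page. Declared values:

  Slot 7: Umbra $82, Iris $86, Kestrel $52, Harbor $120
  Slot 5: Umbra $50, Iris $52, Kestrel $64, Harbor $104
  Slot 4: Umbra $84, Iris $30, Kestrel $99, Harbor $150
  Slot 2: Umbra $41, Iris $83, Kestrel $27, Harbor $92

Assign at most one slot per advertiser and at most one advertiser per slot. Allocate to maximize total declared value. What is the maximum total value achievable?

Max total: $379

Optimal: Umbra→Slot 7 ($82), Iris→Slot 2 ($83), Kestrel→Slot 5 ($64), Harbor→Slot 4 ($150) — total 82+83+64+150 = $379.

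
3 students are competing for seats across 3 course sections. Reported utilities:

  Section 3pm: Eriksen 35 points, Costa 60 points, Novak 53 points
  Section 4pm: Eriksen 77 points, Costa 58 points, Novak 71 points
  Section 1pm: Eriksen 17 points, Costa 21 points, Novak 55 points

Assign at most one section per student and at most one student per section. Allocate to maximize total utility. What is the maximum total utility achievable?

Optimal: Eriksen→Section 4pm (77 points), Costa→Section 3pm (60 points), Novak→Section 1pm (55 points) — total 77+60+55 = 192 points.
Next-best assignment: Eriksen→Section 4pm, Costa→Section 1pm, Novak→Section 3pm = 151 points.

Maximum total: 192 points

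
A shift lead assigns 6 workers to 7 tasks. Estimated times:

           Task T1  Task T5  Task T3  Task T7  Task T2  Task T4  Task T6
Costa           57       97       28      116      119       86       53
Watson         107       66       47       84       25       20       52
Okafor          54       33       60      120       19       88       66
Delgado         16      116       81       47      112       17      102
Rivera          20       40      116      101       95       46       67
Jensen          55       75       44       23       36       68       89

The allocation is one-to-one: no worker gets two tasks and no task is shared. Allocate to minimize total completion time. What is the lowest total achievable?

Optimal: Costa→Task T3 (28 min), Watson→Task T2 (25 min), Okafor→Task T5 (33 min), Delgado→Task T4 (17 min), Rivera→Task T1 (20 min), Jensen→Task T7 (23 min) — total 28+25+33+17+20+23 = 146 min.
Column-greedy (each task in turn goes to its cheapest remaining worker) gives 171 min, worse by 25.

Min total: 146 min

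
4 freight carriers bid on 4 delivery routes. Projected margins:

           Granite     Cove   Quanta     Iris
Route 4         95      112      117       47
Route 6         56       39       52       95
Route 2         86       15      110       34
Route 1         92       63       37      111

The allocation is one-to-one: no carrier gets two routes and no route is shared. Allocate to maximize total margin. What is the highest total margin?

Max total: $409k

This is the linear assignment problem.
Optimal: Granite→Route 1 ($92k), Cove→Route 4 ($112k), Quanta→Route 2 ($110k), Iris→Route 6 ($95k) — total 92+112+110+95 = $409k.
Row-greedy (each carrier in turn takes its best remaining route) gives $363k, worse by 46.
Next-best assignment: Granite→Route 6, Cove→Route 4, Quanta→Route 2, Iris→Route 1 = $389k.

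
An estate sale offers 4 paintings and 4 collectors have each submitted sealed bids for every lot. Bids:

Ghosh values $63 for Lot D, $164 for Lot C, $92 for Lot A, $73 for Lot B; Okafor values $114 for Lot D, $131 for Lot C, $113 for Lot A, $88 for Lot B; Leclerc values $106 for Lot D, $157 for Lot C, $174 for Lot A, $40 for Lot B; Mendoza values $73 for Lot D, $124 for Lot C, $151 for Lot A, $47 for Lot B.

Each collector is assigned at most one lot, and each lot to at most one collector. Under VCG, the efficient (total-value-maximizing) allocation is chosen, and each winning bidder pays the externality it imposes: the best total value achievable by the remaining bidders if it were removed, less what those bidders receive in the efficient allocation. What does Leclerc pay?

Efficient allocation: Ghosh→Lot C ($164), Okafor→Lot B ($88), Leclerc→Lot D ($106), Mendoza→Lot A ($151); total welfare W = $509.
Leclerc receives Lot D at value $106, so the others get W − 106 = $403.
Without Leclerc: best allocation of the remaining 3 bidders over all 4 lots is Ghosh→Lot C ($164), Okafor→Lot D ($114), Mendoza→Lot A ($151), total $429.
VCG payment = (others' best without Leclerc) − (others' welfare with Leclerc) = 429 − 403 = $26.

Leclerc pays $26.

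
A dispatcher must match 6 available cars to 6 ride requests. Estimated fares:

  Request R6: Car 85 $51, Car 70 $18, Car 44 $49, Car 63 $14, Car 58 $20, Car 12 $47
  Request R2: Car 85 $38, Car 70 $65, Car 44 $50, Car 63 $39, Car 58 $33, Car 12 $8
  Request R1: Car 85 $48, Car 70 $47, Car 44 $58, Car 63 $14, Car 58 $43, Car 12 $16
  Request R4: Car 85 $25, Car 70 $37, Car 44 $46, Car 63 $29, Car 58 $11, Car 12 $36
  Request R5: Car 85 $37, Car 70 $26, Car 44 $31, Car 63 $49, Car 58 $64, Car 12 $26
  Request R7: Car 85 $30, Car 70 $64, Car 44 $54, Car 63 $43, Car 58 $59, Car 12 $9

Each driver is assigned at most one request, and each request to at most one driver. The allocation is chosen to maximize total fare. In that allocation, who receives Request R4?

Car 12 receives Request R4.

Optimal: Car 85→Request R6 ($51), Car 70→Request R2 ($65), Car 44→Request R1 ($58), Car 63→Request R5 ($49), Car 58→Request R7 ($59), Car 12→Request R4 ($36) — total 51+65+58+49+59+36 = $318.
Car 12's own top request is Request R6 ($47), but forcing Car 12→Request R6 and reassigning the rest optimally gives only $314 — worse by 4.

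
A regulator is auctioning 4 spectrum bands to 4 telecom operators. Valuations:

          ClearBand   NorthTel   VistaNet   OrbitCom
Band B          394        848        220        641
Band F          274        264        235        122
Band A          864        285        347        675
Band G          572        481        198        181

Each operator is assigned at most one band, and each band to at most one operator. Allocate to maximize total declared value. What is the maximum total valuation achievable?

Treat this as an assignment problem: match each operator to one band.
Optimal: ClearBand→Band G ($572M), NorthTel→Band B ($848M), VistaNet→Band F ($235M), OrbitCom→Band A ($675M) — total 572+848+235+675 = $2330M.
Row-greedy (each operator in turn takes its best remaining band) gives $2128M, worse by 202.
Checked against all permutations: $2330M is optimal.

Max total: $2330M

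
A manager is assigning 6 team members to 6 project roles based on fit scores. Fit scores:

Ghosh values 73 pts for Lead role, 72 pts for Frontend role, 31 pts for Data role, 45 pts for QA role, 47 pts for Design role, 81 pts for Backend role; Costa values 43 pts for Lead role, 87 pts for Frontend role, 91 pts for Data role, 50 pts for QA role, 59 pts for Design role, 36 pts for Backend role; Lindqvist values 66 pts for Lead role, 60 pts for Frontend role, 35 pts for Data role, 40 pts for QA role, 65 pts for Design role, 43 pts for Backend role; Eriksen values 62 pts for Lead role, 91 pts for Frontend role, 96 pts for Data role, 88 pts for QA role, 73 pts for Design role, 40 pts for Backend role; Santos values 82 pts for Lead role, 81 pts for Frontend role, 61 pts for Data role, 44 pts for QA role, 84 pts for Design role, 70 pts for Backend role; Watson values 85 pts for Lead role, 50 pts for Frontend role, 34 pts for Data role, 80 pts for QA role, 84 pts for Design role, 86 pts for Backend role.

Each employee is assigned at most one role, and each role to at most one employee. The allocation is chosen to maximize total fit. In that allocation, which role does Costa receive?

Costa receives Frontend role.

This is a one-to-one assignment (maximum-weight bipartite matching).
Optimal: Ghosh→Backend role (81 pts), Costa→Frontend role (87 pts), Lindqvist→Lead role (66 pts), Eriksen→Data role (96 pts), Santos→Design role (84 pts), Watson→QA role (80 pts) — total 81+87+66+96+84+80 = 494 pts.
Row-greedy (each employee in turn takes its best remaining role) gives 493 pts, worse by 1.
Costa's own top role is Data role (91 pts), but forcing Costa→Data role and reassigning the rest optimally gives only 493 pts — worse by 1.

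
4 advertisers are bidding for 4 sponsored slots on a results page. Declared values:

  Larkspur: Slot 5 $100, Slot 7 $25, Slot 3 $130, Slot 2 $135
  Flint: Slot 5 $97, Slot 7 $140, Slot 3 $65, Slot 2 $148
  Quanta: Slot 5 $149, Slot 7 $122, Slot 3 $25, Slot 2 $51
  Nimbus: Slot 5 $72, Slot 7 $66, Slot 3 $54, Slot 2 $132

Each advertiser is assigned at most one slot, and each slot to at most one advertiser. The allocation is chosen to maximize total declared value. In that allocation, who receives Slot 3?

Larkspur receives Slot 3.

Optimal: Larkspur→Slot 3 ($130), Flint→Slot 7 ($140), Quanta→Slot 5 ($149), Nimbus→Slot 2 ($132) — total 130+140+149+132 = $551.
Max-entry greedy (repeatedly take the single best remaining cell) gives $493, worse by 58.
Swapping Quanta↔Larkspur (Quanta→Slot 3 $25, Larkspur→Slot 5 $100) loses 154.
No other one-to-one assignment exceeds $551.
Larkspur's own top slot is Slot 2 ($135), but forcing Larkspur→Slot 2 and reassigning the rest optimally gives only $478 — worse by 73.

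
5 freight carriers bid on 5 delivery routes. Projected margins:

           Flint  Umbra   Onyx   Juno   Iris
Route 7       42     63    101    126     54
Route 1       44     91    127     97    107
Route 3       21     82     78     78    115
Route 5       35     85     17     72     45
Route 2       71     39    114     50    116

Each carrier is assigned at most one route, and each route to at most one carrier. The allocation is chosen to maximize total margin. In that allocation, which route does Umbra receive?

Optimal: Flint→Route 2 ($71k), Umbra→Route 5 ($85k), Onyx→Route 1 ($127k), Juno→Route 7 ($126k), Iris→Route 3 ($115k) — total 71+85+127+126+115 = $524k.
Next-best assignment: Flint→Route 5, Umbra→Route 3, Onyx→Route 1, Juno→Route 7, Iris→Route 2 = $486k.
Swapping Flint↔Iris (Flint→Route 3 $21k, Iris→Route 2 $116k) loses 49.
Umbra's own top route is Route 1 ($91k), but forcing Umbra→Route 1 and reassigning the rest optimally gives only $481k — worse by 43.

Umbra receives Route 5.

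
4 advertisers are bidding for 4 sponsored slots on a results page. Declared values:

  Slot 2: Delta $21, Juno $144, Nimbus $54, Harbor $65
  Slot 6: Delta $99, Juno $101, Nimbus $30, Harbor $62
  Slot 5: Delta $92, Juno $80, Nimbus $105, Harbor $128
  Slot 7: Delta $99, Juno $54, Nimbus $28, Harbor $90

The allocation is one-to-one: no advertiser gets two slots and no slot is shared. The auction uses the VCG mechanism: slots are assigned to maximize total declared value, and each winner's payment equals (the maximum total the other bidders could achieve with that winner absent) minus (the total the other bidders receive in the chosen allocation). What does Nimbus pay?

Nimbus pays $38.

Efficient allocation: Delta→Slot 6 ($99), Juno→Slot 2 ($144), Nimbus→Slot 5 ($105), Harbor→Slot 7 ($90); total welfare W = $438.
Nimbus receives Slot 5 at value $105, so the others get W − 105 = $333.
Without Nimbus: best allocation of the remaining 3 bidders over all 4 slots is Delta→Slot 6 ($99), Juno→Slot 2 ($144), Harbor→Slot 5 ($128), total $371.
VCG payment = (others' best without Nimbus) − (others' welfare with Nimbus) = 371 − 333 = $38.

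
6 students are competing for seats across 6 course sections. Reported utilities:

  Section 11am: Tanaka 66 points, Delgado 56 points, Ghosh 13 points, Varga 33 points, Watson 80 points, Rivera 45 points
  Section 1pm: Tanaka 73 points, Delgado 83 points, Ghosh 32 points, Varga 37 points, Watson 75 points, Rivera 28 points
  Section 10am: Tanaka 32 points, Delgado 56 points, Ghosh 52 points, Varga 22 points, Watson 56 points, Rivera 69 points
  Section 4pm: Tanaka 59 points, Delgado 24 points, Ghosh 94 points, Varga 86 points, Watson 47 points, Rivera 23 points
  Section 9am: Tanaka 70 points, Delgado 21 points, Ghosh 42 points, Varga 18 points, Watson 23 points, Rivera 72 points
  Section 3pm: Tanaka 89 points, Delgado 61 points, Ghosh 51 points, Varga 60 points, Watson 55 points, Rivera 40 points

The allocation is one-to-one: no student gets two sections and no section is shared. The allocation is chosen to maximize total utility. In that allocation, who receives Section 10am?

This is a one-to-one assignment (maximum-weight bipartite matching).
Optimal: Tanaka→Section 3pm (89 points), Delgado→Section 1pm (83 points), Ghosh→Section 10am (52 points), Varga→Section 4pm (86 points), Watson→Section 11am (80 points), Rivera→Section 9am (72 points) — total 89+83+52+86+80+72 = 462 points.
Row-greedy (each student in turn takes its best remaining section) gives 427 points, worse by 35.
Swapping Delgado↔Varga (Delgado→Section 4pm 24 points, Varga→Section 1pm 37 points) loses 108.
Every other assignment is strictly worse.
Ghosh's own top section is Section 4pm (94 points), but forcing Ghosh→Section 4pm and reassigning the rest optimally gives only 456 points — worse by 6.

Ghosh receives Section 10am.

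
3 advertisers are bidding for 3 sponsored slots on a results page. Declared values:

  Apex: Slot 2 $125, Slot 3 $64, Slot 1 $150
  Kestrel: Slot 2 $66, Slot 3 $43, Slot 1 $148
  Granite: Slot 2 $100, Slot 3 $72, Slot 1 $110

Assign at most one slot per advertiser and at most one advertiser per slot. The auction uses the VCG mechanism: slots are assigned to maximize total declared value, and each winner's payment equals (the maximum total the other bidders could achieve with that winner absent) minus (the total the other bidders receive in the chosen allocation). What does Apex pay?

Apex pays $28.

Efficient allocation: Apex→Slot 2 ($125), Kestrel→Slot 1 ($148), Granite→Slot 3 ($72); total welfare W = $345.
Apex receives Slot 2 at value $125, so the others get W − 125 = $220.
Without Apex: best allocation of the remaining 2 bidders over all 3 slots is Kestrel→Slot 1 ($148), Granite→Slot 2 ($100), total $248.
VCG payment = (others' best without Apex) − (others' welfare with Apex) = 248 − 220 = $28.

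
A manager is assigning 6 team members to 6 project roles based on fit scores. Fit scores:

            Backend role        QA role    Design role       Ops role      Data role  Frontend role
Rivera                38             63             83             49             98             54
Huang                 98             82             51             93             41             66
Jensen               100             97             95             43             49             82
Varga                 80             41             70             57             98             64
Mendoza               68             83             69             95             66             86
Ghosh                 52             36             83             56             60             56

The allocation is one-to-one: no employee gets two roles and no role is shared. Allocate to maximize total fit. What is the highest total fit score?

Maximum total: 537 pts

Optimal: Rivera→Data role (98 pts), Huang→Ops role (93 pts), Jensen→QA role (97 pts), Varga→Backend role (80 pts), Mendoza→Frontend role (86 pts), Ghosh→Design role (83 pts) — total 98+93+97+80+86+83 = 537 pts.
Max-entry greedy (repeatedly take the single best remaining cell) gives 522 pts, worse by 15.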